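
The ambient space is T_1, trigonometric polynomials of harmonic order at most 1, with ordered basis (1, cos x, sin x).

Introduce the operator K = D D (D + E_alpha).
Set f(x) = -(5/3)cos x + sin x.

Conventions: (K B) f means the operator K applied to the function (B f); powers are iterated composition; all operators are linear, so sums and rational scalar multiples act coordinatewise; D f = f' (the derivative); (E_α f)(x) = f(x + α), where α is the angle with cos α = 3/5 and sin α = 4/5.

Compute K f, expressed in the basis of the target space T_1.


D f = cos x + (5/3)sin x
E_alpha f = -(1/5)cos x + (29/15)sin x
(D + E_alpha) f = (4/5)cos x + (18/5)sin x
D (D + E_alpha) f = (18/5)cos x - (4/5)sin x
D D (D + E_alpha) f = -(4/5)cos x - (18/5)sin x

the result is g(x) = -(4/5)cos x - (18/5)sin x


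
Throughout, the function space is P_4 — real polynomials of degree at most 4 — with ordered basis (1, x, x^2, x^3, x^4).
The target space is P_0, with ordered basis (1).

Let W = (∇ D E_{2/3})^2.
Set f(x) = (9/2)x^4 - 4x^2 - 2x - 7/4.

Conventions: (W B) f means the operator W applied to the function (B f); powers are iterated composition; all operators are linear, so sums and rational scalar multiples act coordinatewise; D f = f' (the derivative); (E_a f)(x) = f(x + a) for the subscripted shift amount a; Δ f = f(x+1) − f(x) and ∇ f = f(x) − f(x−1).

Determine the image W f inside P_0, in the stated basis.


the image equals g(x) = 108

E_{2/3} f = (9/2)x^4 + 12x^3 + 8x^2 - 2x - 143/36
D E_{2/3} f = 18x^3 + 36x^2 + 16x - 2
∇ D E_{2/3} f = 54x^2 + 18x - 2
E_{2/3} (∇ D E_{2/3}) f = 54x^2 + 90x + 34
D E_{2/3} (∇ D E_{2/3}) f = 108x + 90
∇ D E_{2/3} (∇ D E_{2/3}) f = 108


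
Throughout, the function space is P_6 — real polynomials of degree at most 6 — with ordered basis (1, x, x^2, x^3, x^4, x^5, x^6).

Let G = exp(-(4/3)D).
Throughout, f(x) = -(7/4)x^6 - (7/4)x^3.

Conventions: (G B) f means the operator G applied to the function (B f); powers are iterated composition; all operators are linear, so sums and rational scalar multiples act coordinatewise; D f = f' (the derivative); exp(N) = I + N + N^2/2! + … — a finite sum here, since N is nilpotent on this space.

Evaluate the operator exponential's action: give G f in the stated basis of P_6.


order-1 term: 14x^5 + 7x^2
order-2 term: -(140/3)x^4 - (28/3)x
order-3 term: (2240/27)x^3 + 112/27
order-4 term: -(2240/27)x^2
order-5 term: (3584/81)x
order-6 term: -7168/729
the series for exp(-(4/3)D) f terminates at order 6
exp(-(4/3)D) f = -(7/4)x^6 + 14x^5 - (140/3)x^4 + (8771/108)x^3 - (2051/27)x^2 + (2828/81)x - 4144/729

the image equals g(x) = -(7/4)x^6 + 14x^5 - (140/3)x^4 + (8771/108)x^3 - (2051/27)x^2 + (2828/81)x - 4144/729


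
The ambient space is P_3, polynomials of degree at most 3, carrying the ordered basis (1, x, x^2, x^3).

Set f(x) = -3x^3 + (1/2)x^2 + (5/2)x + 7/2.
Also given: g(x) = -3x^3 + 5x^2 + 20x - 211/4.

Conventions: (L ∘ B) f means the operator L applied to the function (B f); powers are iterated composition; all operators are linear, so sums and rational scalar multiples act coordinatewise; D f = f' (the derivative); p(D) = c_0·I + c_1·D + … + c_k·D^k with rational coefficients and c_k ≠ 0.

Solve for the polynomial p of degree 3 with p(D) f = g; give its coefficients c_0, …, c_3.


D^0 f = -3x^3 + (1/2)x^2 + (5/2)x + 7/2
D^1 f = -9x^2 + x + 5/2
D^2 f = -18x + 1
D^3 f = -18
matching coefficients of g against c_0 f + c_1 Df + … from the top degree down determines the c_i
solution: c_0 = 1, c_1 = -1/2, c_2 = -1, c_3 = 3

c_0 = 1, c_1 = -1/2, c_2 = -1, c_3 = 3


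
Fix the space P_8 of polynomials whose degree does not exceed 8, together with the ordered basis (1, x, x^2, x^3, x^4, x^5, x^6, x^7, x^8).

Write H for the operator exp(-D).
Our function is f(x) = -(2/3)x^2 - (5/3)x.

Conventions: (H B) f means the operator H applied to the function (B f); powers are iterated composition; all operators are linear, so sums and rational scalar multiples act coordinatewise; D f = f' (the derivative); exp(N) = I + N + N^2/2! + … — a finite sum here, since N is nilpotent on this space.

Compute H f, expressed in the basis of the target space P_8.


order-1 term: (4/3)x + 5/3
order-2 term: -2/3
the series for exp(-D) f terminates at order 2
exp(-D) f = -(2/3)x^2 - (1/3)x + 1

the result is g(x) = -(2/3)x^2 - (1/3)x + 1


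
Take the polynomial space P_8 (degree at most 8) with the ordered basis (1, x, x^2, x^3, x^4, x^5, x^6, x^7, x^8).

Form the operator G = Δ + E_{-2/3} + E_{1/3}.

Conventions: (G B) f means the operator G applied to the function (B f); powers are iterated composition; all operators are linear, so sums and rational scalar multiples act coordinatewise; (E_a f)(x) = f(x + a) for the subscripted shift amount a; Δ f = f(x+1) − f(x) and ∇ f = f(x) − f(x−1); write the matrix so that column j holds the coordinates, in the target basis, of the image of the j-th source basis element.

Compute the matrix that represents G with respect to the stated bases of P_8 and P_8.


the matrix is [[2, 2/3, 14/9, 20/27, 98/81, 212/243, 794/729, 2060/2187, 6818/6561]; [0, 2, 4/3, 14/3, 80/27, 490/81, 424/81, 5558/729, 16480/2187]; [0, 0, 2, 2, 28/3, 200/27, 490/27, 1484/81, 22232/729]; [0, 0, 0, 2, 8/3, 140/9, 400/27, 3430/81, 11872/243]; [0, 0, 0, 0, 2, 10/3, 70/3, 700/27, 6860/81]; [0, 0, 0, 0, 0, 2, 4, 98/3, 1120/27]; [0, 0, 0, 0, 0, 0, 2, 14/3, 392/9]; [0, 0, 0, 0, 0, 0, 0, 2, 16/3]; [0, 0, 0, 0, 0, 0, 0, 0, 2]] (rows listed top to bottom)

image of 1: 2
image of x: 2x + 2/3
image of x^2: 2x^2 + (4/3)x + 14/9
image of x^3: 2x^3 + 2x^2 + (14/3)x + 20/27
image of x^4: 2x^4 + (8/3)x^3 + (28/3)x^2 + (80/27)x + 98/81
image of x^5: 2x^5 + (10/3)x^4 + (140/9)x^3 + (200/27)x^2 + (490/81)x + 212/243
image of x^6: 2x^6 + 4x^5 + (70/3)x^4 + (400/27)x^3 + (490/27)x^2 + (424/81)x + 794/729
image of x^7: 2x^7 + (14/3)x^6 + (98/3)x^5 + (700/27)x^4 + (3430/81)x^3 + (1484/81)x^2 + (5558/729)x + 2060/2187
image of x^8: 2x^8 + (16/3)x^7 + (392/9)x^6 + (1120/27)x^5 + (6860/81)x^4 + (11872/243)x^3 + (22232/729)x^2 + (16480/2187)x + 6818/6561
each image's coordinates form column j of the matrix


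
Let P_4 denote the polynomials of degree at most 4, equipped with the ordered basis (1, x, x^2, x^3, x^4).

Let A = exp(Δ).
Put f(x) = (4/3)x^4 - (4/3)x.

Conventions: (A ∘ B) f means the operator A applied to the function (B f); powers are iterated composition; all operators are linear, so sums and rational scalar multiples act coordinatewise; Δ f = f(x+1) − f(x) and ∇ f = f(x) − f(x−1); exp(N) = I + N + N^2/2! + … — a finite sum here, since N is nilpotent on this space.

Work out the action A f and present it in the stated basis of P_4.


the result is g(x) = (4/3)x^4 + (16/3)x^3 + 16x^2 + (76/3)x + 56/3

order-1 term: (16/3)x^3 + 8x^2 + (16/3)x
order-2 term: 8x^2 + 16x + 28/3
order-3 term: (16/3)x + 8
order-4 term: 4/3
the series for exp(Δ) f terminates at order 4
exp(Δ) f = (4/3)x^4 + (16/3)x^3 + 16x^2 + (76/3)x + 56/3


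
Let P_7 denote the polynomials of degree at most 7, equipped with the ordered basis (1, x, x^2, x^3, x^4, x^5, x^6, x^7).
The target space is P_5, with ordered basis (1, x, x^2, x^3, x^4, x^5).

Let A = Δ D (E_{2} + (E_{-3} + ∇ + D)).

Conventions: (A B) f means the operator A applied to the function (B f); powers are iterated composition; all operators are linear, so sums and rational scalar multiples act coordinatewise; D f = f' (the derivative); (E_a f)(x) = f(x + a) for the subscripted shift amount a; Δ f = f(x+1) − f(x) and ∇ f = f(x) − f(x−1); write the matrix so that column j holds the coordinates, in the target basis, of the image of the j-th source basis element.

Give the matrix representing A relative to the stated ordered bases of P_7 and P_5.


the matrix is [[0, 0, 4, 12, 164, 30, 2562, 56]; [0, 0, 0, 12, 48, 820, 180, 17934]; [0, 0, 0, 0, 24, 120, 2460, 630]; [0, 0, 0, 0, 0, 40, 240, 5740]; [0, 0, 0, 0, 0, 0, 60, 420]; [0, 0, 0, 0, 0, 0, 0, 84]] (rows listed top to bottom)

image of 1: 0
image of x: 0
image of x^2: 4
image of x^3: 12x + 12
image of x^4: 24x^2 + 48x + 164
image of x^5: 40x^3 + 120x^2 + 820x + 30
image of x^6: 60x^4 + 240x^3 + 2460x^2 + 180x + 2562
image of x^7: 84x^5 + 420x^4 + 5740x^3 + 630x^2 + 17934x + 56
each image's coordinates form column j of the matrix


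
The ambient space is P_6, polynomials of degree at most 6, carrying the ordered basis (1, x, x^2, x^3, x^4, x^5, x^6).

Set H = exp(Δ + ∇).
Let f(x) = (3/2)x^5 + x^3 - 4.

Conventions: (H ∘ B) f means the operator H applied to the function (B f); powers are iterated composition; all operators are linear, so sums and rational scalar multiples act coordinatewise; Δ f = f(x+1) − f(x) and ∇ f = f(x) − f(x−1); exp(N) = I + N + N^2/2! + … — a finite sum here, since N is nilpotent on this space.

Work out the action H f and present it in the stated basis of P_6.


the result is g(x) = (3/2)x^5 + 15x^4 + 61x^3 + 156x^2 + 252x + 177

order-1 term: 15x^4 + 36x^2 + 5
order-2 term: 60x^3 + 132x
order-3 term: 120x^2 + 128
order-4 term: 120x
order-5 term: 48
the series for exp(Δ + ∇) f terminates at order 5
exp(Δ + ∇) f = (3/2)x^5 + 15x^4 + 61x^3 + 156x^2 + 252x + 177


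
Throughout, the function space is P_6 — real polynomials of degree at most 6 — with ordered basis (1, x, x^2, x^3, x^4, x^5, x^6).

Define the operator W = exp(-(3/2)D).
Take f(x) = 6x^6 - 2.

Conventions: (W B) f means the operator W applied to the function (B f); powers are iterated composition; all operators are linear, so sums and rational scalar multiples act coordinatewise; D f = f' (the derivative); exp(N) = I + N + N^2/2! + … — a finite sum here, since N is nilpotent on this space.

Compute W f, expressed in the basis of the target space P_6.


order-1 term: -54x^5
order-2 term: (405/2)x^4
order-3 term: -405x^3
order-4 term: (3645/8)x^2
order-5 term: -(2187/8)x
order-6 term: 2187/32
the series for exp(-(3/2)D) f terminates at order 6
exp(-(3/2)D) f = 6x^6 - 54x^5 + (405/2)x^4 - 405x^3 + (3645/8)x^2 - (2187/8)x + 2123/32

the result is g(x) = 6x^6 - 54x^5 + (405/2)x^4 - 405x^3 + (3645/8)x^2 - (2187/8)x + 2123/32


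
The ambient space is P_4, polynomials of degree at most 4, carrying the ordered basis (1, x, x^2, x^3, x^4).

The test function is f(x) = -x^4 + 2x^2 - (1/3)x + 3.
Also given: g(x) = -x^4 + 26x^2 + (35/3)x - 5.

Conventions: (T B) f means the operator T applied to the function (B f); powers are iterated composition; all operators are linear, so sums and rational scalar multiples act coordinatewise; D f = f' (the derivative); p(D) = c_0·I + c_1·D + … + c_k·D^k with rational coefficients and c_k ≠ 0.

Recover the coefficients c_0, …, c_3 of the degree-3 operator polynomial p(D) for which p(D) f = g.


c_0 = 1, c_1 = 0, c_2 = -2, c_3 = -1/2

D^0 f = -x^4 + 2x^2 - (1/3)x + 3
D^1 f = -4x^3 + 4x - 1/3
D^2 f = -12x^2 + 4
D^3 f = -24x
matching coefficients of g against c_0 f + c_1 Df + … from the top degree down determines the c_i
solution: c_0 = 1, c_1 = 0, c_2 = -2, c_3 = -1/2


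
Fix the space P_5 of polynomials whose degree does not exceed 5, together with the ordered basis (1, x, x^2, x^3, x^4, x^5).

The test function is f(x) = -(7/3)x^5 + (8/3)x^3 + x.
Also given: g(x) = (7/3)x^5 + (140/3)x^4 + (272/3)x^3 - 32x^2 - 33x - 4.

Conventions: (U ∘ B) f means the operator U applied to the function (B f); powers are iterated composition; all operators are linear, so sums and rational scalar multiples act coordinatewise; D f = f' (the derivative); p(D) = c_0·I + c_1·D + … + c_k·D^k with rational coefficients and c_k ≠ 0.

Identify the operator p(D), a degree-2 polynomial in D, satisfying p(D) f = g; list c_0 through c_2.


p(D) = -I − 4·D − 2·D^2, i.e. c_0 = -1, c_1 = -4, c_2 = -2

D^0 f = -(7/3)x^5 + (8/3)x^3 + x
D^1 f = -(35/3)x^4 + 8x^2 + 1
D^2 f = -(140/3)x^3 + 16x
matching coefficients of g against c_0 f + c_1 Df + … from the top degree down determines the c_i
solution: c_0 = -1, c_1 = -4, c_2 = -2


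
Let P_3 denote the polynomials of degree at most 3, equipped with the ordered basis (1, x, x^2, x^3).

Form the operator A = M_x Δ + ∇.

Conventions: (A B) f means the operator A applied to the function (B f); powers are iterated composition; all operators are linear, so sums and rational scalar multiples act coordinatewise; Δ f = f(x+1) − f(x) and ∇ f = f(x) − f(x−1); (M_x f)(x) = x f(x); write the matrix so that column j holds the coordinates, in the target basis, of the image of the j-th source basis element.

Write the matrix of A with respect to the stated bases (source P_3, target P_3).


image of 1: 0
image of x: x + 1
image of x^2: 2x^2 + 3x - 1
image of x^3: 3x^3 + 6x^2 - 2x + 1
each image's coordinates form column j of the matrix

the matrix is [[0, 1, -1, 1]; [0, 1, 3, -2]; [0, 0, 2, 6]; [0, 0, 0, 3]] (rows listed top to bottom)


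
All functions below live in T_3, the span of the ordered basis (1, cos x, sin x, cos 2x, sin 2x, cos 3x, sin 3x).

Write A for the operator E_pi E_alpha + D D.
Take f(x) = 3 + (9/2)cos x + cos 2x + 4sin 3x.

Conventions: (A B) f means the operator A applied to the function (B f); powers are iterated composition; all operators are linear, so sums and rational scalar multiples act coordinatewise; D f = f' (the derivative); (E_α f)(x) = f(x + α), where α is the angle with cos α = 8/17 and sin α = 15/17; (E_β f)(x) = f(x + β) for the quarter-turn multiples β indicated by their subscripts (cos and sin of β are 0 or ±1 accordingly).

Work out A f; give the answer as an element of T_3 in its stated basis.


the image equals g(x) = 3 - (225/34)cos x + (135/34)sin x - (1317/289)cos 2x - (240/289)sin 2x + (1980/4913)cos 3x - (157316/4913)sin 3x

E_alpha f = 3 + (36/17)cos x - (135/34)sin x - (161/289)cos 2x - (240/289)sin 2x - (1980/4913)cos 3x - (19552/4913)sin 3x
E_pi E_alpha f = 3 - (36/17)cos x + (135/34)sin x - (161/289)cos 2x - (240/289)sin 2x + (1980/4913)cos 3x + (19552/4913)sin 3x
D f = -(9/2)sin x - 2sin 2x + 12cos 3x
D D f = -(9/2)cos x - 4cos 2x - 36sin 3x
(E_pi E_alpha + D D) f = 3 - (225/34)cos x + (135/34)sin x - (1317/289)cos 2x - (240/289)sin 2x + (1980/4913)cos 3x - (157316/4913)sin 3x


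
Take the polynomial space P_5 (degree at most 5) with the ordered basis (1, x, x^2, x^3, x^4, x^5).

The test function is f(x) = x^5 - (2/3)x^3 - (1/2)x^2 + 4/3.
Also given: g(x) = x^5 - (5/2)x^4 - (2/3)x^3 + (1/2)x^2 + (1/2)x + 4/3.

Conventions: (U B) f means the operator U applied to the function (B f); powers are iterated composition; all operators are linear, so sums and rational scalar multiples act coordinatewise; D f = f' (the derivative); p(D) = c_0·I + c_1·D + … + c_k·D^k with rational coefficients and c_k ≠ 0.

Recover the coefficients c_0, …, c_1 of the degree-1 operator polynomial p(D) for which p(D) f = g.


c_0 = 1, c_1 = -1/2

D^0 f = x^5 - (2/3)x^3 - (1/2)x^2 + 4/3
D^1 f = 5x^4 - 2x^2 - x
matching coefficients of g against c_0 f + c_1 Df + … from the top degree down determines the c_i
solution: c_0 = 1, c_1 = -1/2


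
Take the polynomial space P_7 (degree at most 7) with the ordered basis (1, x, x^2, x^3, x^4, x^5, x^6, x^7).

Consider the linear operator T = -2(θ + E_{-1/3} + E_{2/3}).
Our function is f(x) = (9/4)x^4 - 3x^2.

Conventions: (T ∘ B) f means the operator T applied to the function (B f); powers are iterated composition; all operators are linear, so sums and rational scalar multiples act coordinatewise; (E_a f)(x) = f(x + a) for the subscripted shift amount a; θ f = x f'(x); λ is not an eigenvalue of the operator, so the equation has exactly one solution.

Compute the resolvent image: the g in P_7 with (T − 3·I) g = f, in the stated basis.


g(x) = -(3/20)x^4 + (2/65)x^3 + (256/715)x^2 - (346/11583)x - 1769/37422

write g with unknown coordinates in the stated basis and equate coefficients in (T − 3·I) g = f
solving from the highest basis element down gives g = -(3/20)x^4 + (2/65)x^3 + (256/715)x^2 - (346/11583)x - 1769/37422
check: T g = (9/5)x^4 + (6/65)x^3 - (1377/715)x^2 - (346/3861)x - 1769/12474
so T g − 3·g = (9/4)x^4 - 3x^2 = f ✓


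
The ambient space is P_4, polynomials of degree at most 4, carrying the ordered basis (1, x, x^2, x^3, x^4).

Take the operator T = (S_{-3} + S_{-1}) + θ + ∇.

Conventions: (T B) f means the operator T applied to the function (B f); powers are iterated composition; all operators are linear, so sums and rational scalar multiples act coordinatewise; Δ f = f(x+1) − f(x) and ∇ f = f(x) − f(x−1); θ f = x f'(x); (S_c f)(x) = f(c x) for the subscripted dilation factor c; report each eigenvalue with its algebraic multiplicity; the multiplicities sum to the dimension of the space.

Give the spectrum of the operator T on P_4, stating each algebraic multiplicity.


image of 1: 2
image of x: -3x + 1
image of x^2: 12x^2 + 2x - 1
image of x^3: -25x^3 + 3x^2 - 3x + 1
image of x^4: 86x^4 + 4x^3 - 6x^2 + 4x - 1
the matrix is upper triangular; its diagonal is (2, -3, 12, -25, 86)
for a triangular matrix the eigenvalues are the diagonal entries, with algebraic multiplicity their repetition count

λ = -25 (multiplicity 1), λ = -3 (multiplicity 1), λ = 2 (multiplicity 1), λ = 12 (multiplicity 1), λ = 86 (multiplicity 1)


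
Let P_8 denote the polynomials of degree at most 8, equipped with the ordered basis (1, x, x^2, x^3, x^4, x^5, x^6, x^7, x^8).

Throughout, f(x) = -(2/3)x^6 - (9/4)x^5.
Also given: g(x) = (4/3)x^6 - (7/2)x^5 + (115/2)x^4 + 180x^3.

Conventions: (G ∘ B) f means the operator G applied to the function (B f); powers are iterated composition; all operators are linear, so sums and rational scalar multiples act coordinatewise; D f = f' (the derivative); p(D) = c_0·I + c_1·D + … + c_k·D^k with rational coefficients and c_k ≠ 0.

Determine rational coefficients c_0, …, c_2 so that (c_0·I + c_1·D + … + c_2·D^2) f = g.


c_0 = -2, c_1 = 2, c_2 = -4

D^0 f = -(2/3)x^6 - (9/4)x^5
D^1 f = -4x^5 - (45/4)x^4
D^2 f = -20x^4 - 45x^3
matching coefficients of g against c_0 f + c_1 Df + … from the top degree down determines the c_i
solution: c_0 = -2, c_1 = 2, c_2 = -4


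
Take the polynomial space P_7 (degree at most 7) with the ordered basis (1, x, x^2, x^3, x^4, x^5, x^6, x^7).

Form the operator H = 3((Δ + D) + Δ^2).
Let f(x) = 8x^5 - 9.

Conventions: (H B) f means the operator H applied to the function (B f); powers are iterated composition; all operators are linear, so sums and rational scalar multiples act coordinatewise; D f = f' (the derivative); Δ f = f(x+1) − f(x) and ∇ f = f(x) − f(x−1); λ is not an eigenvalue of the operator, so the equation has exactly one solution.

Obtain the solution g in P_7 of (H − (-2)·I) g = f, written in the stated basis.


the result is g(x) = 4x^5 - 60x^4 + 540x^3 - 3660x^2 + 16740x - 76521/2

write g with unknown coordinates in the stated basis and equate coefficients in (H − (-2)·I) g = f
solving from the highest basis element down gives g = 4x^5 - 60x^4 + 540x^3 - 3660x^2 + 16740x - 76521/2
check: H g = 120x^4 - 1080x^3 + 7320x^2 - 33480x + 76512
so H g − (-2)·g = 8x^5 - 9 = f ✓


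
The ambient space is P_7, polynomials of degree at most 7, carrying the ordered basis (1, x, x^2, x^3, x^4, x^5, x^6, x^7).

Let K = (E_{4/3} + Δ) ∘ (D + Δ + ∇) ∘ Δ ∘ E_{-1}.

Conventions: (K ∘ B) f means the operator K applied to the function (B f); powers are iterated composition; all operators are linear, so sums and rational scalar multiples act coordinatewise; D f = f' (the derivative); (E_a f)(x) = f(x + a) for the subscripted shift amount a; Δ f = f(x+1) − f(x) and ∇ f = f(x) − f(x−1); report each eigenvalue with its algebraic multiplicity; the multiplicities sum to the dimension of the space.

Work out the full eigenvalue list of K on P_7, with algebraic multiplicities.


λ = 0 (multiplicity 8)

image of 1: 0
image of x: 0
image of x^2: 6
image of x^3: 18x + 33
image of x^4: 36x^2 + 132x + 36
image of x^5: 60x^3 + 330x^2 + 180x + 1355/9
image of x^6: 90x^4 + 660x^3 + 540x^2 + (2710/3)x + 1630/9
image of x^7: 126x^5 + 1155x^4 + 1260x^3 + (9485/3)x^2 + (11410/9)x + 2023/3
the matrix is upper triangular; its diagonal is (0, 0, 0, 0, 0, 0, 0, 0)
for a triangular matrix the eigenvalues are the diagonal entries, with algebraic multiplicity their repetition count


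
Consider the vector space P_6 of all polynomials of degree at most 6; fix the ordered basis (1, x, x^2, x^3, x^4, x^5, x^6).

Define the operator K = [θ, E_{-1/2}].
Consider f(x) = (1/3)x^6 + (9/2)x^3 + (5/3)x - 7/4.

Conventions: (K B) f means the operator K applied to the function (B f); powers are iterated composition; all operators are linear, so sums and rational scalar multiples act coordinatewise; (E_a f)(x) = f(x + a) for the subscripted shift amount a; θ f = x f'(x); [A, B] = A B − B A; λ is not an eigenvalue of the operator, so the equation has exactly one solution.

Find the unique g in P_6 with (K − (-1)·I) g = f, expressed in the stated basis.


g(x) = (1/3)x^6 - x^5 + 5x^4 - 13x^3 + (79/2)x^2 - (3187/48)x + 5521/96

write g with unknown coordinates in the stated basis and equate coefficients in (K − (-1)·I) g = f
solving from the highest basis element down gives g = (1/3)x^6 - x^5 + 5x^4 - 13x^3 + (79/2)x^2 - (3187/48)x + 5521/96
check: K g = x^5 - 5x^4 + (35/2)x^3 - (79/2)x^2 + (1089/16)x - 5689/96
so K g − (-1)·g = (1/3)x^6 + (9/2)x^3 + (5/3)x - 7/4 = f ✓


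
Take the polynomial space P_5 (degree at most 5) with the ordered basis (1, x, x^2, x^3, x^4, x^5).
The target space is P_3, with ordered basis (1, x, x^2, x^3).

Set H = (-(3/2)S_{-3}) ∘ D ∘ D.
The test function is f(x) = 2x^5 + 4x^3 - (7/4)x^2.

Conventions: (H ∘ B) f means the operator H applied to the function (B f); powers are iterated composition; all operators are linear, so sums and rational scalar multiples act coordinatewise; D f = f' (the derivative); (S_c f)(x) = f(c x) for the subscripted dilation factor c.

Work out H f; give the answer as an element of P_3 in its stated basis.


the result is g(x) = 1620x^3 + 108x + 21/4

D f = 10x^4 + 12x^2 - (7/2)x
D D f = 40x^3 + 24x - 7/2
S_{-3} (D ∘ D) f = -1080x^3 - 72x - 7/2
(-(3/2)S_{-3}) (D ∘ D) f = 1620x^3 + 108x + 21/4


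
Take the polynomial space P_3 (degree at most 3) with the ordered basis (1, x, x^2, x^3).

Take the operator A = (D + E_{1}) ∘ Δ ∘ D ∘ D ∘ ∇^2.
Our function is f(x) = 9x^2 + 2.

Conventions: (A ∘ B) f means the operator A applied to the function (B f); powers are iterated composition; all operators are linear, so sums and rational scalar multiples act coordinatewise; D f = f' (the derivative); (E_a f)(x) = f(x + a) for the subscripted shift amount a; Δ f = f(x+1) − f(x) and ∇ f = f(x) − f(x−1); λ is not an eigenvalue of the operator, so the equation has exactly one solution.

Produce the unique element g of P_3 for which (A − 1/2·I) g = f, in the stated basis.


the image equals g(x) = -18x^2 - 4

write g with unknown coordinates in the stated basis and equate coefficients in (A − 1/2·I) g = f
solving from the highest basis element down gives g = -18x^2 - 4
check: A g = 0
so A g − 1/2·g = 9x^2 + 2 = f ✓


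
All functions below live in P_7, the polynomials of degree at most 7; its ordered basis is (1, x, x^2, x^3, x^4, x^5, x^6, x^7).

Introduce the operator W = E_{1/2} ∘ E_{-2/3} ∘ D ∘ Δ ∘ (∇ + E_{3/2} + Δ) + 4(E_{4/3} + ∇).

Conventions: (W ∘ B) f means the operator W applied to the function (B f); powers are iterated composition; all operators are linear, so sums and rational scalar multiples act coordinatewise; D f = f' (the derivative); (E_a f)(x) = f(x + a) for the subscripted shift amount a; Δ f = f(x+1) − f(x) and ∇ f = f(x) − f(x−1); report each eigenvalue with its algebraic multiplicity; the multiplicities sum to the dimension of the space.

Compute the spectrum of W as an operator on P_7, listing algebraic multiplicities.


λ = 4 (multiplicity 8)

image of 1: 4
image of x: 4x + 28/3
image of x^2: 4x^2 + (56/3)x + 46/9
image of x^3: 4x^3 + 28x^2 + (46/3)x + 985/27
image of x^4: 4x^4 + (112/3)x^3 + (92/3)x^2 + (3940/27)x + 5344/81
image of x^5: 4x^5 + (140/3)x^4 + (460/9)x^3 + (9850/27)x^2 + (26720/81)x + 52633/243
image of x^6: 4x^6 + 56x^5 + (230/3)x^4 + (19700/27)x^3 + (26720/27)x^2 + (105266/81)x + 376942/729
image of x^7: 4x^7 + (196/3)x^6 + (322/3)x^5 + (34475/27)x^4 + (187040/81)x^3 + (368431/81)x^2 + (2638594/729)x + 12294667/8748
the matrix is upper triangular; its diagonal is (4, 4, 4, 4, 4, 4, 4, 4)
for a triangular matrix the eigenvalues are the diagonal entries, with algebraic multiplicity their repetition count


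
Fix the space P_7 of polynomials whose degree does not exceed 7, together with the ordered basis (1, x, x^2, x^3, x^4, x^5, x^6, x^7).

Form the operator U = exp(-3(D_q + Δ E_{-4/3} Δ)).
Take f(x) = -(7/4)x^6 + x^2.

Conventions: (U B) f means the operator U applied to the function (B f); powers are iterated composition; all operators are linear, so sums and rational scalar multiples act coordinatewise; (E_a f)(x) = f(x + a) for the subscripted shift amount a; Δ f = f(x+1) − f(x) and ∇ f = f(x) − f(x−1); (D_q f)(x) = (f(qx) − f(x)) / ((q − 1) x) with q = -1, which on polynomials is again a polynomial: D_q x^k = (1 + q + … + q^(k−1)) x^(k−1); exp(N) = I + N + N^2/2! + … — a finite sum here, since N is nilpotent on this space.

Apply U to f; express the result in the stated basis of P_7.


g(x) = -(7/4)x^6 + (315/2)x^4 - 210x^3 - (4513/2)x^2 + (10955/3)x - 6557/9

order-1 term: (315/2)x^4 - 210x^3 + (525/2)x^2 - (385/3)x + 431/18
order-2 term: -2520x^2 + 3780x - 4025/2
order-3 term: 1260
the series for exp(-3(D_q + Δ E_{-4/3} Δ)) f terminates at order 3
exp(-3(D_q + Δ E_{-4/3} Δ)) f = -(7/4)x^6 + (315/2)x^4 - 210x^3 - (4513/2)x^2 + (10955/3)x - 6557/9


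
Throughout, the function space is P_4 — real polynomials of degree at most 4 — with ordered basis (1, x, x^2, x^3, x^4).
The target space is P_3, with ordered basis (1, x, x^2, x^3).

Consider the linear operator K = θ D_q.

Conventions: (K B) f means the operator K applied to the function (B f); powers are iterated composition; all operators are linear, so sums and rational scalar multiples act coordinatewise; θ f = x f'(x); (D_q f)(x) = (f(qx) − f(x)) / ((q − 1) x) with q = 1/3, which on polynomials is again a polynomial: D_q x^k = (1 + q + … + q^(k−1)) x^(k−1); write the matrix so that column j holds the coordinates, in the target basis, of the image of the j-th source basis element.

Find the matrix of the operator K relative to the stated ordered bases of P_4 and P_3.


image of 1: 0
image of x: 0
image of x^2: (4/3)x
image of x^3: (26/9)x^2
image of x^4: (40/9)x^3
each image's coordinates form column j of the matrix

the matrix is [[0, 0, 0, 0, 0]; [0, 0, 4/3, 0, 0]; [0, 0, 0, 26/9, 0]; [0, 0, 0, 0, 40/9]] (rows listed top to bottom)


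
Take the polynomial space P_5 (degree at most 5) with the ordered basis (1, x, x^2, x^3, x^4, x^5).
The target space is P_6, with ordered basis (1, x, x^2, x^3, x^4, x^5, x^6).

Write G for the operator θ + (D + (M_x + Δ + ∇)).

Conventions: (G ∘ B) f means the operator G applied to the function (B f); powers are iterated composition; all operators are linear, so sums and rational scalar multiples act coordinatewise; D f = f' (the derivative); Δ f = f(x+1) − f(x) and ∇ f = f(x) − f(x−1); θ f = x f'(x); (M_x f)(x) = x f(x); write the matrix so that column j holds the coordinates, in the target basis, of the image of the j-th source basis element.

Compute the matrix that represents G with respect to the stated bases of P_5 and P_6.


image of 1: x
image of x: x^2 + x + 3
image of x^2: x^3 + 2x^2 + 6x
image of x^3: x^4 + 3x^3 + 9x^2 + 2
image of x^4: x^5 + 4x^4 + 12x^3 + 8x
image of x^5: x^6 + 5x^5 + 15x^4 + 20x^2 + 2
each image's coordinates form column j of the matrix

the matrix is [[0, 3, 0, 2, 0, 2]; [1, 1, 6, 0, 8, 0]; [0, 1, 2, 9, 0, 20]; [0, 0, 1, 3, 12, 0]; [0, 0, 0, 1, 4, 15]; [0, 0, 0, 0, 1, 5]; [0, 0, 0, 0, 0, 1]] (rows listed top to bottom)


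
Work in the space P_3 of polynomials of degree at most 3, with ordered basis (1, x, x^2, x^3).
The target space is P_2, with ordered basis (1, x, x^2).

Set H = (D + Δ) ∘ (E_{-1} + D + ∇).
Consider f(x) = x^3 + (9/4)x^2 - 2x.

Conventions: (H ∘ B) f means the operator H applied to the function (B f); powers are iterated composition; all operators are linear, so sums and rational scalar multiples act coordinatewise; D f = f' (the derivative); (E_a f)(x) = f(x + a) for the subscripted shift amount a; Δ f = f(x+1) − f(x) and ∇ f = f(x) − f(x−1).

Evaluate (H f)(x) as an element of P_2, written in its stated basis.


E_{-1} f = x^3 - (3/4)x^2 - (7/2)x + 13/4
D f = 3x^2 + (9/2)x - 2
∇ f = 3x^2 + (3/2)x - 13/4
(E_{-1} + D + ∇) f = x^3 + (21/4)x^2 + (5/2)x - 2
D (E_{-1} + D + ∇) f = 3x^2 + (21/2)x + 5/2
Δ (E_{-1} + D + ∇) f = 3x^2 + (27/2)x + 35/4
(D + Δ) (E_{-1} + D + ∇) f = 6x^2 + 24x + 45/4

the image equals g(x) = 6x^2 + 24x + 45/4


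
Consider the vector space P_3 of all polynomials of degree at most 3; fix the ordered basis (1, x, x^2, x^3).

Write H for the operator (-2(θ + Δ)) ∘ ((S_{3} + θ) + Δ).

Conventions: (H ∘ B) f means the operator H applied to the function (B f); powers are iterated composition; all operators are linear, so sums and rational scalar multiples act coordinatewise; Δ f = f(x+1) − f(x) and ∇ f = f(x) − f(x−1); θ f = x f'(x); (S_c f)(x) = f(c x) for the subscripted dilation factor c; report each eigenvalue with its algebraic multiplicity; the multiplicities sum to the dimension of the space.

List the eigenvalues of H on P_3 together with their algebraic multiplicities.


λ = -180 (multiplicity 1), λ = -44 (multiplicity 1), λ = -8 (multiplicity 1), λ = 0 (multiplicity 1)

image of 1: 0
image of x: -8x - 8
image of x^2: -44x^2 - 48x - 26
image of x^3: -180x^3 - 192x^2 - 198x - 72
the matrix is upper triangular; its diagonal is (0, -8, -44, -180)
for a triangular matrix the eigenvalues are the diagonal entries, with algebraic multiplicity their repetition count


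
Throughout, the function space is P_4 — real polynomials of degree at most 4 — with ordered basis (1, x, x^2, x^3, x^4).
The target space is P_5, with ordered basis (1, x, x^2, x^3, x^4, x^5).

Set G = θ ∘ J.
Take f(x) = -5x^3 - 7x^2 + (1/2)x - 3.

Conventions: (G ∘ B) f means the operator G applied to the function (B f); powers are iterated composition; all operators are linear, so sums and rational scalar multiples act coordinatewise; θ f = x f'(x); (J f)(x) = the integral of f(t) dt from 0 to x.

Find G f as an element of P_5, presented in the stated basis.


g(x) = -5x^4 - 7x^3 + (1/2)x^2 - 3x

J f = -(5/4)x^4 - (7/3)x^3 + (1/4)x^2 - 3x
θ J f = -5x^4 - 7x^3 + (1/2)x^2 - 3x


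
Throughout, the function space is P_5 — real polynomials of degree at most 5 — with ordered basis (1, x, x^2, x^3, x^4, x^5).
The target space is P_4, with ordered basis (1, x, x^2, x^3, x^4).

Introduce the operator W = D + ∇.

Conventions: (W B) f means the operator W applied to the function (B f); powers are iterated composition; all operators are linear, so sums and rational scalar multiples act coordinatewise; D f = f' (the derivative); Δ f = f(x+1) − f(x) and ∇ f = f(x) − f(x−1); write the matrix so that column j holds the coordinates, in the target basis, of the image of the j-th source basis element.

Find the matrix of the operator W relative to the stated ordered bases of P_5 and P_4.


the matrix is [[0, 2, -1, 1, -1, 1]; [0, 0, 4, -3, 4, -5]; [0, 0, 0, 6, -6, 10]; [0, 0, 0, 0, 8, -10]; [0, 0, 0, 0, 0, 10]] (rows listed top to bottom)

image of 1: 0
image of x: 2
image of x^2: 4x - 1
image of x^3: 6x^2 - 3x + 1
image of x^4: 8x^3 - 6x^2 + 4x - 1
image of x^5: 10x^4 - 10x^3 + 10x^2 - 5x + 1
each image's coordinates form column j of the matrix


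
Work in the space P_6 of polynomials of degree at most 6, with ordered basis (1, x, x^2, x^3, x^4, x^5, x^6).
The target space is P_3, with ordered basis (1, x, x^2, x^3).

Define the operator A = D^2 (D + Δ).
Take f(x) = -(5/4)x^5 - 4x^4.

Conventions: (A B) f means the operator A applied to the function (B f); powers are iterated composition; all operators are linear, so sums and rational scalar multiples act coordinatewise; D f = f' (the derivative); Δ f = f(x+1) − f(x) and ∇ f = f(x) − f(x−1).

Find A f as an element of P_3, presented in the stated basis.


D f = -(25/4)x^4 - 16x^3
Δ f = -(25/4)x^4 - (57/2)x^3 - (73/2)x^2 - (89/4)x - 21/4
(D + Δ) f = -(25/2)x^4 - (89/2)x^3 - (73/2)x^2 - (89/4)x - 21/4
D (D + Δ) f = -50x^3 - (267/2)x^2 - 73x - 89/4
D D (D + Δ) f = -150x^2 - 267x - 73

the image equals g(x) = -150x^2 - 267x - 73


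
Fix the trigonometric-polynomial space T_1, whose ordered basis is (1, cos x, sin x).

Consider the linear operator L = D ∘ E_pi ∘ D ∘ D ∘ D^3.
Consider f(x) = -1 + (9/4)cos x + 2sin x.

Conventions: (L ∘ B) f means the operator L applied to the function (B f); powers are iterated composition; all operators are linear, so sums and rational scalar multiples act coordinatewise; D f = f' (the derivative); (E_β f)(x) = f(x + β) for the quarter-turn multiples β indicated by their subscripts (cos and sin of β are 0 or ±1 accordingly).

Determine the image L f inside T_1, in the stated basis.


D f = 2cos x - (9/4)sin x
D D f = -(9/4)cos x - 2sin x
D D D f = -2cos x + (9/4)sin x
D D^3 f = (9/4)cos x + 2sin x
D D D^3 f = 2cos x - (9/4)sin x
E_pi (D ∘ D ∘ D^3) f = -2cos x + (9/4)sin x
D E_pi (D ∘ D ∘ D^3) f = (9/4)cos x + 2sin x

g(x) = (9/4)cos x + 2sin x


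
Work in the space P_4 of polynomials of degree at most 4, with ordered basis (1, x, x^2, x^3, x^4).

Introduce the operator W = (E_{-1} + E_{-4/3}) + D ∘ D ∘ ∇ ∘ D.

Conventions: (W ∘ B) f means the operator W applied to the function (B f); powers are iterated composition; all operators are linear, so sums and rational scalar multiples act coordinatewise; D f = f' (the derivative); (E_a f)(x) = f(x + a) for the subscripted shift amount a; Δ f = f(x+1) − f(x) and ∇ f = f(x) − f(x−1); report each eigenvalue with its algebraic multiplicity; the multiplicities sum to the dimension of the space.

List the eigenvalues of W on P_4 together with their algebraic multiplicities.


image of 1: 2
image of x: 2x - 7/3
image of x^2: 2x^2 - (14/3)x + 25/9
image of x^3: 2x^3 - 7x^2 + (25/3)x - 91/27
image of x^4: 2x^4 - (28/3)x^3 + (50/3)x^2 - (364/27)x + 2281/81
the matrix is upper triangular; its diagonal is (2, 2, 2, 2, 2)
for a triangular matrix the eigenvalues are the diagonal entries, with algebraic multiplicity their repetition count

λ = 2 (multiplicity 5)


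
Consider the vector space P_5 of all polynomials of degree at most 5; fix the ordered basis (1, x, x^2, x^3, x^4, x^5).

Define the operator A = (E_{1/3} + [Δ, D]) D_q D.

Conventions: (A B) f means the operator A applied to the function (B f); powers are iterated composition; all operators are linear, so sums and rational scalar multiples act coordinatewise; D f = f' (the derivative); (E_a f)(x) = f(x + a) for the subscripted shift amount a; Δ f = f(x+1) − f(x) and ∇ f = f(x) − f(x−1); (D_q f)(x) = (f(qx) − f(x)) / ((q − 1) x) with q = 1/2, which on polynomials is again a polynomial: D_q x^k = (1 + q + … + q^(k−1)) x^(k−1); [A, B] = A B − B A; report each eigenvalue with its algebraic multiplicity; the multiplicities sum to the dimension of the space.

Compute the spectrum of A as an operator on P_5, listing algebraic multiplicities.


image of 1: 0
image of x: 0
image of x^2: 2
image of x^3: (9/2)x + 3/2
image of x^4: 7x^2 + (14/3)x + 7/9
image of x^5: (75/8)x^3 + (75/8)x^2 + (25/8)x + 25/72
the matrix is upper triangular; its diagonal is (0, 0, 0, 0, 0, 0)
for a triangular matrix the eigenvalues are the diagonal entries, with algebraic multiplicity their repetition count

λ = 0 (multiplicity 6)


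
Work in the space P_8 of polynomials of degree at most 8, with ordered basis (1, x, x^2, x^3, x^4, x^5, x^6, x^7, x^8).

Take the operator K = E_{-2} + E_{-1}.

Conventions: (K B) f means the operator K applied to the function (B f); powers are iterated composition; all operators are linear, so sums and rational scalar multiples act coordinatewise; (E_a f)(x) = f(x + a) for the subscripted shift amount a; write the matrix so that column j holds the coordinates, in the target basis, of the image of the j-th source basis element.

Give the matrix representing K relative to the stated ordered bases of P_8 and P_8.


the matrix is [[2, -3, 5, -9, 17, -33, 65, -129, 257]; [0, 2, -6, 15, -36, 85, -198, 455, -1032]; [0, 0, 2, -9, 30, -90, 255, -693, 1820]; [0, 0, 0, 2, -12, 50, -180, 595, -1848]; [0, 0, 0, 0, 2, -15, 75, -315, 1190]; [0, 0, 0, 0, 0, 2, -18, 105, -504]; [0, 0, 0, 0, 0, 0, 2, -21, 140]; [0, 0, 0, 0, 0, 0, 0, 2, -24]; [0, 0, 0, 0, 0, 0, 0, 0, 2]] (rows listed top to bottom)

image of 1: 2
image of x: 2x - 3
image of x^2: 2x^2 - 6x + 5
image of x^3: 2x^3 - 9x^2 + 15x - 9
image of x^4: 2x^4 - 12x^3 + 30x^2 - 36x + 17
image of x^5: 2x^5 - 15x^4 + 50x^3 - 90x^2 + 85x - 33
image of x^6: 2x^6 - 18x^5 + 75x^4 - 180x^3 + 255x^2 - 198x + 65
image of x^7: 2x^7 - 21x^6 + 105x^5 - 315x^4 + 595x^3 - 693x^2 + 455x - 129
image of x^8: 2x^8 - 24x^7 + 140x^6 - 504x^5 + 1190x^4 - 1848x^3 + 1820x^2 - 1032x + 257
each image's coordinates form column j of the matrix


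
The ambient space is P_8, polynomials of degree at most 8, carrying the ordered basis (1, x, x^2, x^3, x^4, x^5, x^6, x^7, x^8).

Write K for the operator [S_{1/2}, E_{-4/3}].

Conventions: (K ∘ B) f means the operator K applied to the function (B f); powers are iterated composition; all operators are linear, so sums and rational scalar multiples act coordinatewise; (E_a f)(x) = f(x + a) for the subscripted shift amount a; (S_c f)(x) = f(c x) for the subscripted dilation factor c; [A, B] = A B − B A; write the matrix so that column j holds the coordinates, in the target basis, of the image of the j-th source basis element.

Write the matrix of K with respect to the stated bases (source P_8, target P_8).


the matrix is [[0, -2/3, 4/3, -56/27, 80/27, -992/243, 448/81, -16256/2187, 21760/2187]; [0, 0, -2/3, 2, -112/27, 200/27, -992/81, 1568/81, -65024/2187]; [0, 0, 0, -1/2, 2, -140/27, 100/9, -1736/81, 3136/81]; [0, 0, 0, 0, -1/3, 5/3, -140/27, 350/27, -6944/243]; [0, 0, 0, 0, 0, -5/24, 5/4, -245/54, 350/27]; [0, 0, 0, 0, 0, 0, -1/8, 7/8, -98/27]; [0, 0, 0, 0, 0, 0, 0, -7/96, 7/12]; [0, 0, 0, 0, 0, 0, 0, 0, -1/24]; [0, 0, 0, 0, 0, 0, 0, 0, 0]] (rows listed top to bottom)

image of 1: 0
image of x: -2/3
image of x^2: -(2/3)x + 4/3
image of x^3: -(1/2)x^2 + 2x - 56/27
image of x^4: -(1/3)x^3 + 2x^2 - (112/27)x + 80/27
image of x^5: -(5/24)x^4 + (5/3)x^3 - (140/27)x^2 + (200/27)x - 992/243
image of x^6: -(1/8)x^5 + (5/4)x^4 - (140/27)x^3 + (100/9)x^2 - (992/81)x + 448/81
image of x^7: -(7/96)x^6 + (7/8)x^5 - (245/54)x^4 + (350/27)x^3 - (1736/81)x^2 + (1568/81)x - 16256/2187
image of x^8: -(1/24)x^7 + (7/12)x^6 - (98/27)x^5 + (350/27)x^4 - (6944/243)x^3 + (3136/81)x^2 - (65024/2187)x + 21760/2187
each image's coordinates form column j of the matrix


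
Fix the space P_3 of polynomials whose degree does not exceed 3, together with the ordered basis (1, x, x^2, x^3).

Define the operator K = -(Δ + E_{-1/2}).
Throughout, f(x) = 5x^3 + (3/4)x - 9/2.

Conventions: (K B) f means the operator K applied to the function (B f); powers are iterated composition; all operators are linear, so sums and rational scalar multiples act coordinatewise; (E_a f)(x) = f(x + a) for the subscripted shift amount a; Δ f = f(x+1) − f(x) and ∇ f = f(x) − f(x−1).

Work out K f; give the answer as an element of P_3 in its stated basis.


g(x) = -5x^3 - (15/2)x^2 - (39/2)x - 1/4

Δ f = 15x^2 + 15x + 23/4
E_{-1/2} f = 5x^3 - (15/2)x^2 + (9/2)x - 11/2
(Δ + E_{-1/2}) f = 5x^3 + (15/2)x^2 + (39/2)x + 1/4
(-(Δ + E_{-1/2})) f = -5x^3 - (15/2)x^2 - (39/2)x - 1/4


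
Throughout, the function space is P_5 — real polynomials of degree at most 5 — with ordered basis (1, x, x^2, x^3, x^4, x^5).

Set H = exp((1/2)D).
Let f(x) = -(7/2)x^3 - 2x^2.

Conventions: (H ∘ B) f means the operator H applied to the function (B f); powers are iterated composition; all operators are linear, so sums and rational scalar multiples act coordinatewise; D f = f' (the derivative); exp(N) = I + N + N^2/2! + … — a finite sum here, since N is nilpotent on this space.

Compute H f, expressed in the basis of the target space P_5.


order-1 term: -(21/4)x^2 - 2x
order-2 term: -(21/8)x - 1/2
order-3 term: -7/16
the series for exp((1/2)D) f terminates at order 3
exp((1/2)D) f = -(7/2)x^3 - (29/4)x^2 - (37/8)x - 15/16

the result is g(x) = -(7/2)x^3 - (29/4)x^2 - (37/8)x - 15/16
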